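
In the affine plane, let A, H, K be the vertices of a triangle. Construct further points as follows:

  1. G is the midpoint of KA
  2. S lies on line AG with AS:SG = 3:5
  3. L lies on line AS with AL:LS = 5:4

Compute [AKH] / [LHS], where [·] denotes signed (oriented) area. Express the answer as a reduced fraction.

[AKH]:[LHS] = -12

Set A = (0, 0), H = (1, 0), K = (0, 1); any affine frame gives the same invariant.
1. G is the midpoint of KA ⇒ G = (0, 1/2)
2. S lies on line AG with AS:SG = 3:5 ⇒ S = (0, 3/16)
3. L lies on line AS with AL:LS = 5:4 ⇒ L = (0, 5/48)
2·[AKH] = -1, 2·[LHS] = 1/12
[AKH]:[LHS] = -1:1/12 = -12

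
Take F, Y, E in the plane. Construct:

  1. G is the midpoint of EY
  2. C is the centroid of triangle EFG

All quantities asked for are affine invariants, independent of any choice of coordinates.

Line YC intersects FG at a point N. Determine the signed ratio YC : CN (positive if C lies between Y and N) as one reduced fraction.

Choose coordinates F = (0, 0), Y = (1, 0), E = (0, 1).
1. G is the midpoint of EY ⇒ G = (1/2, 1/2)
2. C is the centroid of triangle EFG ⇒ C = (1/6, 1/2)
line YC meets FG at N = (3/8, 3/8)
C = Y + t·(N−Y) with t = 4/3, so YC:CN = 4/3:-1/3

YC:CN = -4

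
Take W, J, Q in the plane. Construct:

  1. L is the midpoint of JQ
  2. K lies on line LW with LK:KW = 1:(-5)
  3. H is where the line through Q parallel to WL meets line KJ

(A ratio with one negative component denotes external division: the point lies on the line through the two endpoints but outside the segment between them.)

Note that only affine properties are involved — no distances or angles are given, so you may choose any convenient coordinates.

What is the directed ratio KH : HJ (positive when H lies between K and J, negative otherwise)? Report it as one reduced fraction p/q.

Choose coordinates W = (0, 0), J = (1, 0), Q = (0, 1).
1. L is the midpoint of JQ ⇒ L = (1/2, 1/2)
2. K lies on line LW with LK:KW = 1:(-5) ⇒ K = (5/8, 5/8)
3. H is where the line through Q parallel to WL meets line KJ ⇒ H = (1/4, 5/4)
H = K + t·(J−K) with t = -1, so KH:HJ = t:(1−t) = -1:2

KH:HJ = -1/2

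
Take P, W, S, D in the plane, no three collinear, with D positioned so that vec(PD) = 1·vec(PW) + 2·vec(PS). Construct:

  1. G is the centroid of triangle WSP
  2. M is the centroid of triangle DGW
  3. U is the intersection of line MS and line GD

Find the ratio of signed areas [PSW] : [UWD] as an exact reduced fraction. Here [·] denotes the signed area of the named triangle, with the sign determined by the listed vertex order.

[PSW]:[UWD] = -13/12

Choose coordinates P = (0, 0), W = (1, 0), S = (0, 1), D = (1, 2).
1. G is the centroid of triangle WSP ⇒ G = (1/3, 1/3)
2. M is the centroid of triangle DGW ⇒ M = (7/9, 7/9)
3. U is the intersection of line MS and line GD ⇒ U = (7/13, 11/13)
2·[PSW] = -1, 2·[UWD] = 12/13
[PSW]:[UWD] = -1:12/13 = -13/12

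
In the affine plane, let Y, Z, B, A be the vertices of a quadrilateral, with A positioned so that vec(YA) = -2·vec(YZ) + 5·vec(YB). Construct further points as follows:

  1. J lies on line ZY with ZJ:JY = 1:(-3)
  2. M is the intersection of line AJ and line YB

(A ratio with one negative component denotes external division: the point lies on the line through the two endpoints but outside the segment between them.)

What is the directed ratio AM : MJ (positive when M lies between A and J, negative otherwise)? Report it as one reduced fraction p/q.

Choose coordinates Y = (0, 0), Z = (1, 0), B = (0, 1), A = (-2, 5).
1. J lies on line ZY with ZJ:JY = 1:(-3) ⇒ J = (3/2, 0)
2. M is the intersection of line AJ and line YB ⇒ M = (0, 15/7)
M = A + t·(J−A) with t = 4/7, so AM:MJ = t:(1−t) = 4/7:3/7

AM:MJ = 4/3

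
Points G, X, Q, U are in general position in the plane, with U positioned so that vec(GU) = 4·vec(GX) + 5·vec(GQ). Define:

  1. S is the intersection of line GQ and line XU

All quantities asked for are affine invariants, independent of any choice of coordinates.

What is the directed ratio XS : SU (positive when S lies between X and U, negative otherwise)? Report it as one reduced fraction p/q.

Assign G = (0, 0), X = (1, 0), Q = (0, 1), U = (4, 5) — the answer is frame-independent, so this choice is without loss of generality.
1. S is the intersection of line GQ and line XU ⇒ S = (0, -5/3)
S = X + t·(U−X) with t = -1/3, so XS:SU = t:(1−t) = -1/3:4/3

XS:SU = -1/4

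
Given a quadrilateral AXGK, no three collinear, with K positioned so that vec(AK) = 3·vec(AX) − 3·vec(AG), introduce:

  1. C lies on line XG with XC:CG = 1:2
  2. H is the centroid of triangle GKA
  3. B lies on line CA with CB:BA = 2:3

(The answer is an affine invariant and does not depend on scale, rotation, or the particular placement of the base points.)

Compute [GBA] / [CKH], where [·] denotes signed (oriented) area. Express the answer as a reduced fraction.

[GBA]:[CKH] = 18/55

Work in coordinates with A = (0, 0), X = (1, 0), G = (0, 1), K = (3, -3).
1. C lies on line XG with XC:CG = 1:2 ⇒ C = (2/3, 1/3)
2. H is the centroid of triangle GKA ⇒ H = (1, -2/3)
3. B lies on line CA with CB:BA = 2:3 ⇒ B = (2/5, 1/5)
2·[GBA] = -2/5, 2·[CKH] = -11/9
[GBA]:[CKH] = -2/5:-11/9 = 18/55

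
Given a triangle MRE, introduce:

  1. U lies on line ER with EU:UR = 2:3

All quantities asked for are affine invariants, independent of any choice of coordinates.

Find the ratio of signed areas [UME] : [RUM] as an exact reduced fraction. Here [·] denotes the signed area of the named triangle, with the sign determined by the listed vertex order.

[UME]:[RUM] = -2/3

Work in coordinates with M = (0, 0), R = (1, 0), E = (0, 1).
1. U lies on line ER with EU:UR = 2:3 ⇒ U = (2/5, 3/5)
2·[UME] = -2/5, 2·[RUM] = 3/5
[UME]:[RUM] = -2/5:3/5 = -2/3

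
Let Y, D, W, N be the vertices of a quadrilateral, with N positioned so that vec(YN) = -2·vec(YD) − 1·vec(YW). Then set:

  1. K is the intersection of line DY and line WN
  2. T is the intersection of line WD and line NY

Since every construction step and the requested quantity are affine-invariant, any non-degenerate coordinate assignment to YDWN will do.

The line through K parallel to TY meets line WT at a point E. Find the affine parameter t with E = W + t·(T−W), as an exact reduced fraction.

Assign Y = (0, 0), D = (1, 0), W = (0, 1), N = (-2, -1) — the answer is frame-independent, so this choice is without loss of generality.
1. K is the intersection of line DY and line WN ⇒ K = (-1, 0)
2. T is the intersection of line WD and line NY ⇒ T = (2/3, 1/3)
through K parallel to TY: direction (-2/3, -1/3); meets WT at E = (1/3, 2/3)
E = W + t·(T−W) with t = 1/2

t = 1/2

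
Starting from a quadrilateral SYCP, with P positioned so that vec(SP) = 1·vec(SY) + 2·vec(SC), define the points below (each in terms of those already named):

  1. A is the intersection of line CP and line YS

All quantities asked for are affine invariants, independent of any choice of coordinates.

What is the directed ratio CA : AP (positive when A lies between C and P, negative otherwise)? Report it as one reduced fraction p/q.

CA:AP = -1/2

Assign S = (0, 0), Y = (1, 0), C = (0, 1), P = (1, 2) — the answer is frame-independent, so this choice is without loss of generality.
1. A is the intersection of line CP and line YS ⇒ A = (-1, 0)
A = C + t·(P−C) with t = -1, so CA:AP = t:(1−t) = -1:2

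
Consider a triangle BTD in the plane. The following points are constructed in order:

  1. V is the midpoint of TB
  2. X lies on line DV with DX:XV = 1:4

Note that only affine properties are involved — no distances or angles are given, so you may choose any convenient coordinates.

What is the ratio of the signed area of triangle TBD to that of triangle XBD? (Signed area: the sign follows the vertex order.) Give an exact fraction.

[TBD]:[XBD] = 10

Assign B = (0, 0), T = (1, 0), D = (0, 1) — the answer is frame-independent, so this choice is without loss of generality.
1. V is the midpoint of TB ⇒ V = (1/2, 0)
2. X lies on line DV with DX:XV = 1:4 ⇒ X = (1/10, 4/5)
2·[TBD] = -1, 2·[XBD] = -1/10
[TBD]:[XBD] = -1:-1/10 = 10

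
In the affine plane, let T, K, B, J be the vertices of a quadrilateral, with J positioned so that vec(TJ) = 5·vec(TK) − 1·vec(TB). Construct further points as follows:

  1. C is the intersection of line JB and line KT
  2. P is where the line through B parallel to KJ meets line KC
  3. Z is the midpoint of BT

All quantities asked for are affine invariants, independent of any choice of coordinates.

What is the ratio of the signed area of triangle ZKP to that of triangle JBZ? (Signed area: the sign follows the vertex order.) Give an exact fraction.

[ZKP]:[JBZ] = 3/5

Work in coordinates with T = (0, 0), K = (1, 0), B = (0, 1), J = (5, -1).
1. C is the intersection of line JB and line KT ⇒ C = (5/2, 0)
2. P is where the line through B parallel to KJ meets line KC ⇒ P = (4, 0)
3. Z is the midpoint of BT ⇒ Z = (0, 1/2)
2·[ZKP] = 3/2, 2·[JBZ] = 5/2
[ZKP]:[JBZ] = 3/2:5/2 = 3/5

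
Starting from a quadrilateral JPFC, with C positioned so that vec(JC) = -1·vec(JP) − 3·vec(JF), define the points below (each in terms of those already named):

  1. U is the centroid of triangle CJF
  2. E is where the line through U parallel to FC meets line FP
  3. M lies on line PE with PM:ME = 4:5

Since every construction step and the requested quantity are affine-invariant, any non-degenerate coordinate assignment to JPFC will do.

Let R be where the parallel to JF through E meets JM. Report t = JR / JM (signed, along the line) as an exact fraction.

Work in coordinates with J = (0, 0), P = (1, 0), F = (0, 1), C = (-1, -3).
1. U is the centroid of triangle CJF ⇒ U = (-1/3, -2/3)
2. E is where the line through U parallel to FC meets line FP ⇒ E = (1/15, 14/15)
3. M lies on line PE with PM:ME = 4:5 ⇒ M = (79/135, 56/135)
through E parallel to JF: direction (0, 1); meets JM at R = (1/15, 56/1185)
R = J + t·(M−J) with t = 9/79

t = 9/79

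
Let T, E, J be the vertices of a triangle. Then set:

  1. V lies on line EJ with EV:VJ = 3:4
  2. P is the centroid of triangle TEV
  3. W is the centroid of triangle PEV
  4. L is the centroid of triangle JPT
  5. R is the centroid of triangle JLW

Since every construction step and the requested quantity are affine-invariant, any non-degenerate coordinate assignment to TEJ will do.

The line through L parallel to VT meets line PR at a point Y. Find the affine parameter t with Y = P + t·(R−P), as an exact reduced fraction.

t = 9/10

Set T = (0, 0), E = (1, 0), J = (0, 1); any affine frame gives the same invariant.
1. V lies on line EJ with EV:VJ = 3:4 ⇒ V = (4/7, 3/7)
2. P is the centroid of triangle TEV ⇒ P = (11/21, 1/7)
3. W is the centroid of triangle PEV ⇒ W = (44/63, 4/21)
4. L is the centroid of triangle JPT ⇒ L = (11/63, 8/21)
5. R is the centroid of triangle JLW ⇒ R = (55/189, 11/21)
through L parallel to VT: direction (-4/7, -3/7); meets PR at Y = (11/35, 17/35)
Y = P + t·(R−P) with t = 9/10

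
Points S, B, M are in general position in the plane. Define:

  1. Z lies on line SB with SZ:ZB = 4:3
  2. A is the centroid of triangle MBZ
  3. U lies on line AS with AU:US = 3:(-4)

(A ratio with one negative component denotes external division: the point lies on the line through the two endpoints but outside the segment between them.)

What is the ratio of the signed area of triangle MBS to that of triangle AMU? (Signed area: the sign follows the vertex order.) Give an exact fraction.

[MBS]:[AMU] = 7/11

Work in coordinates with S = (0, 0), B = (1, 0), M = (0, 1).
1. Z lies on line SB with SZ:ZB = 4:3 ⇒ Z = (4/7, 0)
2. A is the centroid of triangle MBZ ⇒ A = (11/21, 1/3)
3. U lies on line AS with AU:US = 3:(-4) ⇒ U = (44/21, 4/3)
2·[MBS] = -1, 2·[AMU] = -11/7
[MBS]:[AMU] = -1:-11/7 = 7/11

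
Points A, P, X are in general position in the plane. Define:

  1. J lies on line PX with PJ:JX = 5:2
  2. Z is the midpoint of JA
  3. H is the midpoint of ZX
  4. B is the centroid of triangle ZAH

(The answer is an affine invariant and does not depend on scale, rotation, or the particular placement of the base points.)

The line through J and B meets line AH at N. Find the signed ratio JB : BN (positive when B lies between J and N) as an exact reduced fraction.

Assign A = (0, 0), P = (1, 0), X = (0, 1) — the answer is frame-independent, so this choice is without loss of generality.
1. J lies on line PX with PJ:JX = 5:2 ⇒ J = (2/7, 5/7)
2. Z is the midpoint of JA ⇒ Z = (1/7, 5/14)
3. H is the midpoint of ZX ⇒ H = (1/14, 19/28)
4. B is the centroid of triangle ZAH ⇒ B = (1/14, 29/84)
line JB meets AH at N = (1/35, 19/70)
B = J + t·(N−J) with t = 5/6, so JB:BN = 5/6:1/6

JB:BN = 5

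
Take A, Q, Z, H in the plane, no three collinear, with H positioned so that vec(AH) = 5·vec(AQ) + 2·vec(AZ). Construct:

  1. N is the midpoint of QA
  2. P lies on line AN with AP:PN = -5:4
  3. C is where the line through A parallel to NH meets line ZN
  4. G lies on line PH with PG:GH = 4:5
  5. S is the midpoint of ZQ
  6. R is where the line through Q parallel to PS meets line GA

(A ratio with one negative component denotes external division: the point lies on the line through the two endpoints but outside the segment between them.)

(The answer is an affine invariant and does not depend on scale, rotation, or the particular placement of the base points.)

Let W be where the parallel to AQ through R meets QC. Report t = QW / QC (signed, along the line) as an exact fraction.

Assign A = (0, 0), Q = (1, 0), Z = (0, 1), H = (5, 2) — the answer is frame-independent, so this choice is without loss of generality.
1. N is the midpoint of QA ⇒ N = (1/2, 0)
2. P lies on line AN with AP:PN = -5:4 ⇒ P = (5/2, 0)
3. C is where the line through A parallel to NH meets line ZN ⇒ C = (9/22, 2/11)
4. G lies on line PH with PG:GH = 4:5 ⇒ G = (65/18, 8/9)
5. S is the midpoint of ZQ ⇒ S = (1/2, 1/2)
6. R is where the line through Q parallel to PS meets line GA ⇒ R = (65/129, 16/129)
through R parallel to AQ: direction (1, 0); meets QC at W = (77/129, 16/129)
W = Q + t·(C−Q) with t = 88/129

t = 88/129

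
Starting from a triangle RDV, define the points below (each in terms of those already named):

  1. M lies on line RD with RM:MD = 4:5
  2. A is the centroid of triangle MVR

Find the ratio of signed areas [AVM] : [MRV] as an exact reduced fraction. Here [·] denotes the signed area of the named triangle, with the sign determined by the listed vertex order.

Assign R = (0, 0), D = (1, 0), V = (0, 1) — the answer is frame-independent, so this choice is without loss of generality.
1. M lies on line RD with RM:MD = 4:5 ⇒ M = (4/9, 0)
2. A is the centroid of triangle MVR ⇒ A = (4/27, 1/3)
2·[AVM] = -4/27, 2·[MRV] = -4/9
[AVM]:[MRV] = -4/27:-4/9 = 1/3

[AVM]:[MRV] = 1/3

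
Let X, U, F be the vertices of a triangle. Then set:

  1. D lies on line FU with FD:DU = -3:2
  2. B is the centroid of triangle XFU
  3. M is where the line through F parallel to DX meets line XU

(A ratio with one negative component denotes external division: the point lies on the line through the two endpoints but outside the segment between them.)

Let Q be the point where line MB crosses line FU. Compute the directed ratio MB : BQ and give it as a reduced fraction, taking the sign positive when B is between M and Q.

Choose coordinates X = (0, 0), U = (1, 0), F = (0, 1).
1. D lies on line FU with FD:DU = -3:2 ⇒ D = (3, -2)
2. B is the centroid of triangle XFU ⇒ B = (1/3, 1/3)
3. M is where the line through F parallel to DX meets line XU ⇒ M = (3/2, 0)
line MB meets FU at Q = (4/5, 1/5)
B = M + t·(Q−M) with t = 5/3, so MB:BQ = 5/3:-2/3

MB:BQ = -5/2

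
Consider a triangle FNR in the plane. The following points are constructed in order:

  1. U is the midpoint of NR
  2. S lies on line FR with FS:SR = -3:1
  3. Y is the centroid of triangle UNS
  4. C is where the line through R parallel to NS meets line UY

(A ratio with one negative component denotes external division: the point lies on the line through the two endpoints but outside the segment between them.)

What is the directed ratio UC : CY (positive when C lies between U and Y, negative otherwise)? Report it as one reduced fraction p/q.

Set F = (0, 0), N = (1, 0), R = (0, 1); any affine frame gives the same invariant.
1. U is the midpoint of NR ⇒ U = (1/2, 1/2)
2. S lies on line FR with FS:SR = -3:1 ⇒ S = (0, 3/2)
3. Y is the centroid of triangle UNS ⇒ Y = (1/2, 2/3)
4. C is where the line through R parallel to NS meets line UY ⇒ C = (1/2, 1/4)
C = U + t·(Y−U) with t = -3/2, so UC:CY = t:(1−t) = -3/2:5/2

UC:CY = -3/5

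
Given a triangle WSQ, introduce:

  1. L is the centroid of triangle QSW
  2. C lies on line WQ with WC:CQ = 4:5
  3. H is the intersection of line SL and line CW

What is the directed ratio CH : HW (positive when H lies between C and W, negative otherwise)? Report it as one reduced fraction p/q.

CH:HW = -1/9

Work in coordinates with W = (0, 0), S = (1, 0), Q = (0, 1).
1. L is the centroid of triangle QSW ⇒ L = (1/3, 1/3)
2. C lies on line WQ with WC:CQ = 4:5 ⇒ C = (0, 4/9)
3. H is the intersection of line SL and line CW ⇒ H = (0, 1/2)
H = C + t·(W−C) with t = -1/8, so CH:HW = t:(1−t) = -1/8:9/8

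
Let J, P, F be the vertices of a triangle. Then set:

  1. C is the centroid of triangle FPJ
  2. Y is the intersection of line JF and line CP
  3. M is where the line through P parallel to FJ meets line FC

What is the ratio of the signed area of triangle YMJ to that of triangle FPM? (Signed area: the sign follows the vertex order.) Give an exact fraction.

[YMJ]:[FPM] = 1/2

Assign J = (0, 0), P = (1, 0), F = (0, 1) — the answer is frame-independent, so this choice is without loss of generality.
1. C is the centroid of triangle FPJ ⇒ C = (1/3, 1/3)
2. Y is the intersection of line JF and line CP ⇒ Y = (0, 1/2)
3. M is where the line through P parallel to FJ meets line FC ⇒ M = (1, -1)
2·[YMJ] = -1/2, 2·[FPM] = -1
[YMJ]:[FPM] = -1/2:-1 = 1/2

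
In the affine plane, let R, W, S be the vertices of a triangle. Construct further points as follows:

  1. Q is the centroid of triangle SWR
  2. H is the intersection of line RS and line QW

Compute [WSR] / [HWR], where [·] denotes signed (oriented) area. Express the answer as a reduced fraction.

[WSR]:[HWR] = -2

Work in coordinates with R = (0, 0), W = (1, 0), S = (0, 1).
1. Q is the centroid of triangle SWR ⇒ Q = (1/3, 1/3)
2. H is the intersection of line RS and line QW ⇒ H = (0, 1/2)
2·[WSR] = 1, 2·[HWR] = -1/2
[WSR]:[HWR] = 1:-1/2 = -2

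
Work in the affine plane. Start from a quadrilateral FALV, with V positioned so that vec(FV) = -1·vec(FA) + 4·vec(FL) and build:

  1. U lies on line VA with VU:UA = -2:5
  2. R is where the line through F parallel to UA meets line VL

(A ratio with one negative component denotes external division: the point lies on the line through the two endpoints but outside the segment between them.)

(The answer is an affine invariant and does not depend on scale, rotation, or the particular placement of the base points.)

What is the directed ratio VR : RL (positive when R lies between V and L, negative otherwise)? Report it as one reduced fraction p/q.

VR:RL = -2

Work in coordinates with F = (0, 0), A = (1, 0), L = (0, 1), V = (-1, 4).
1. U lies on line VA with VU:UA = -2:5 ⇒ U = (-7/3, 20/3)
2. R is where the line through F parallel to UA meets line VL ⇒ R = (1, -2)
R = V + t·(L−V) with t = 2, so VR:RL = t:(1−t) = 2:-1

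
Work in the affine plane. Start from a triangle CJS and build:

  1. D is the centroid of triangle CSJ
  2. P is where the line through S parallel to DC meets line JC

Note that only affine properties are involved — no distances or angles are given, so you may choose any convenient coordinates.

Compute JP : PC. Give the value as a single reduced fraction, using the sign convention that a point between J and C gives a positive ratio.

JP:PC = -2

Choose coordinates C = (0, 0), J = (1, 0), S = (0, 1).
1. D is the centroid of triangle CSJ ⇒ D = (1/3, 1/3)
2. P is where the line through S parallel to DC meets line JC ⇒ P = (-1, 0)
P = J + t·(C−J) with t = 2, so JP:PC = t:(1−t) = 2:-1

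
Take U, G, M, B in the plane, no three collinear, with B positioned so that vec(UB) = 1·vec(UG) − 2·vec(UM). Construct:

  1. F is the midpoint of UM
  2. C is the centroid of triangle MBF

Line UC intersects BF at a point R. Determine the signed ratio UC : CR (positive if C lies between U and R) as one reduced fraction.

Assign U = (0, 0), G = (1, 0), M = (0, 1), B = (1, -2) — the answer is frame-independent, so this choice is without loss of generality.
1. F is the midpoint of UM ⇒ F = (0, 1/2)
2. C is the centroid of triangle MBF ⇒ C = (1/3, -1/6)
line UC meets BF at R = (1/4, -1/8)
C = U + t·(R−U) with t = 4/3, so UC:CR = 4/3:-1/3

UC:CR = -4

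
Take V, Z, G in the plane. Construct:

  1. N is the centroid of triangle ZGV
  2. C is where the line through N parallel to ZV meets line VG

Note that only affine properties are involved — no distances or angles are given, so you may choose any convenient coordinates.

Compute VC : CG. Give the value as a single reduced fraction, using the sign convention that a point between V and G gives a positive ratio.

Set V = (0, 0), Z = (1, 0), G = (0, 1); any affine frame gives the same invariant.
1. N is the centroid of triangle ZGV ⇒ N = (1/3, 1/3)
2. C is where the line through N parallel to ZV meets line VG ⇒ C = (0, 1/3)
C = V + t·(G−V) with t = 1/3, so VC:CG = t:(1−t) = 1/3:2/3

VC:CG = 1/2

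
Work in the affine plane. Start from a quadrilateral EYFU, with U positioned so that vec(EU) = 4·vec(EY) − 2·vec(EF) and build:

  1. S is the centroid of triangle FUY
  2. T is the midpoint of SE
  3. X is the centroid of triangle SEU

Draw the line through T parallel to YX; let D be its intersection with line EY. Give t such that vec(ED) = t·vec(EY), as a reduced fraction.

t = 9/14

Work in coordinates with E = (0, 0), Y = (1, 0), F = (0, 1), U = (4, -2).
1. S is the centroid of triangle FUY ⇒ S = (5/3, -1/3)
2. T is the midpoint of SE ⇒ T = (5/6, -1/6)
3. X is the centroid of triangle SEU ⇒ X = (17/9, -7/9)
through T parallel to YX: direction (8/9, -7/9); meets EY at D = (9/14, 0)
D = E + t·(Y−E) with t = 9/14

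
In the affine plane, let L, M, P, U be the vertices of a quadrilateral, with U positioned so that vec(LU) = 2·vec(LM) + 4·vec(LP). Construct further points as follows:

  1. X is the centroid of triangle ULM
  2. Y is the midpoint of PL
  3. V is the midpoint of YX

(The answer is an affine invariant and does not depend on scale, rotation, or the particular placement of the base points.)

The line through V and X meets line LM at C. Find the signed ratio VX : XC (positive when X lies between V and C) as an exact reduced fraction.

Work in coordinates with L = (0, 0), M = (1, 0), P = (0, 1), U = (2, 4).
1. X is the centroid of triangle ULM ⇒ X = (1, 4/3)
2. Y is the midpoint of PL ⇒ Y = (0, 1/2)
3. V is the midpoint of YX ⇒ V = (1/2, 11/12)
line VX meets LM at C = (-3/5, 0)
X = V + t·(C−V) with t = -5/11, so VX:XC = -5/11:16/11

VX:XC = -5/16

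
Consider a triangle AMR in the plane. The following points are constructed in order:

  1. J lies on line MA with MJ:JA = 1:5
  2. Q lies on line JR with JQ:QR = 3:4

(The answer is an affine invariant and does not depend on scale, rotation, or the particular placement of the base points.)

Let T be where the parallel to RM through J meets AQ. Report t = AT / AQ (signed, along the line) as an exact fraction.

t = 35/38

Choose coordinates A = (0, 0), M = (1, 0), R = (0, 1).
1. J lies on line MA with MJ:JA = 1:5 ⇒ J = (5/6, 0)
2. Q lies on line JR with JQ:QR = 3:4 ⇒ Q = (10/21, 3/7)
through J parallel to RM: direction (1, -1); meets AQ at T = (25/57, 15/38)
T = A + t·(Q−A) with t = 35/38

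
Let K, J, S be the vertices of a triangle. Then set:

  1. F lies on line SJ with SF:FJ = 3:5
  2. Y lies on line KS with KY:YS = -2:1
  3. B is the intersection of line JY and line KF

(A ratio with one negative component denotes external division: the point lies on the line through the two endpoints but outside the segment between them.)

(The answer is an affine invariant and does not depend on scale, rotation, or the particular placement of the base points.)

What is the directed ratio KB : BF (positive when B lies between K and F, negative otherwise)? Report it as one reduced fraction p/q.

KB:BF = -16/5

Set K = (0, 0), J = (1, 0), S = (0, 1); any affine frame gives the same invariant.
1. F lies on line SJ with SF:FJ = 3:5 ⇒ F = (3/8, 5/8)
2. Y lies on line KS with KY:YS = -2:1 ⇒ Y = (0, 2)
3. B is the intersection of line JY and line KF ⇒ B = (6/11, 10/11)
B = K + t·(F−K) with t = 16/11, so KB:BF = t:(1−t) = 16/11:-5/11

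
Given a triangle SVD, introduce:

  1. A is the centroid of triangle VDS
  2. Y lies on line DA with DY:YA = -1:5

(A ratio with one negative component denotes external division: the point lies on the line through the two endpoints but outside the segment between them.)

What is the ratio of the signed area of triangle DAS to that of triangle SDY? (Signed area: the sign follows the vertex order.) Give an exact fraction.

[DAS]:[SDY] = -4

Choose coordinates S = (0, 0), V = (1, 0), D = (0, 1).
1. A is the centroid of triangle VDS ⇒ A = (1/3, 1/3)
2. Y lies on line DA with DY:YA = -1:5 ⇒ Y = (-1/12, 7/6)
2·[DAS] = -1/3, 2·[SDY] = 1/12
[DAS]:[SDY] = -1/3:1/12 = -4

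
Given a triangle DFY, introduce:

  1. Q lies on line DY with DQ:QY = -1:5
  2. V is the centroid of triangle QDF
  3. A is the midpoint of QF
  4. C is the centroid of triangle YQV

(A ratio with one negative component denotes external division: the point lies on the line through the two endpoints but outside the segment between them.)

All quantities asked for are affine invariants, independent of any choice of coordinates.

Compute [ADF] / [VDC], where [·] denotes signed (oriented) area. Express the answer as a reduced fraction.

[ADF]:[VDC] = 3/2

Choose coordinates D = (0, 0), F = (1, 0), Y = (0, 1).
1. Q lies on line DY with DQ:QY = -1:5 ⇒ Q = (0, -1/4)
2. V is the centroid of triangle QDF ⇒ V = (1/3, -1/12)
3. A is the midpoint of QF ⇒ A = (1/2, -1/8)
4. C is the centroid of triangle YQV ⇒ C = (1/9, 2/9)
2·[ADF] = -1/8, 2·[VDC] = -1/12
[ADF]:[VDC] = -1/8:-1/12 = 3/2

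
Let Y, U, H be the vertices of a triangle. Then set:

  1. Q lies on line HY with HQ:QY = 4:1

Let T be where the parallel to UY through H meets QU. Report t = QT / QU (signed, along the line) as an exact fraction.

t = -4

Choose coordinates Y = (0, 0), U = (1, 0), H = (0, 1).
1. Q lies on line HY with HQ:QY = 4:1 ⇒ Q = (0, 1/5)
through H parallel to UY: direction (-1, 0); meets QU at T = (-4, 1)
T = Q + t·(U−Q) with t = -4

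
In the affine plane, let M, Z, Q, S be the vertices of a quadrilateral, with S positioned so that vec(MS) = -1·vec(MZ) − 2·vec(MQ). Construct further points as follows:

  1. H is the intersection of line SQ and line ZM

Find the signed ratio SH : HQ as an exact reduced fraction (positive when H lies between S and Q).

Choose coordinates M = (0, 0), Z = (1, 0), Q = (0, 1), S = (-1, -2).
1. H is the intersection of line SQ and line ZM ⇒ H = (-1/3, 0)
H = S + t·(Q−S) with t = 2/3, so SH:HQ = t:(1−t) = 2/3:1/3

SH:HQ = 2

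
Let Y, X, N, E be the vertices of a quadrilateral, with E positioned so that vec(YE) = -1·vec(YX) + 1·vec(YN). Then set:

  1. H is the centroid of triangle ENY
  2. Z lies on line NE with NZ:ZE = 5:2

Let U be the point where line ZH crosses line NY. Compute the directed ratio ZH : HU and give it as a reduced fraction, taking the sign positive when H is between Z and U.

ZH:HU = 8/7

Assign Y = (0, 0), X = (1, 0), N = (0, 1), E = (-1, 1) — the answer is frame-independent, so this choice is without loss of generality.
1. H is the centroid of triangle ENY ⇒ H = (-1/3, 2/3)
2. Z lies on line NE with NZ:ZE = 5:2 ⇒ Z = (-5/7, 1)
line ZH meets NY at U = (0, 3/8)
H = Z + t·(U−Z) with t = 8/15, so ZH:HU = 8/15:7/15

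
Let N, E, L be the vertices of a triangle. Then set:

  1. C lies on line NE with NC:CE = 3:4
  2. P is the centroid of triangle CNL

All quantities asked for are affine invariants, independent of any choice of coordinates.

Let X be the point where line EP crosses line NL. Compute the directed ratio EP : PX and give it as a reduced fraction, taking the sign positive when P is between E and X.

EP:PX = 6

Assign N = (0, 0), E = (1, 0), L = (0, 1) — the answer is frame-independent, so this choice is without loss of generality.
1. C lies on line NE with NC:CE = 3:4 ⇒ C = (3/7, 0)
2. P is the centroid of triangle CNL ⇒ P = (1/7, 1/3)
line EP meets NL at X = (0, 7/18)
P = E + t·(X−E) with t = 6/7, so EP:PX = 6/7:1/7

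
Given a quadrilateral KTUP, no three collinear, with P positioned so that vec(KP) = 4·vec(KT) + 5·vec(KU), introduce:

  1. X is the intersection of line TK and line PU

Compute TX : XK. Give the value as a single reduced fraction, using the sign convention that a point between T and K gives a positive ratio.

TX:XK = -2

Choose coordinates K = (0, 0), T = (1, 0), U = (0, 1), P = (4, 5).
1. X is the intersection of line TK and line PU ⇒ X = (-1, 0)
X = T + t·(K−T) with t = 2, so TX:XK = t:(1−t) = 2:-1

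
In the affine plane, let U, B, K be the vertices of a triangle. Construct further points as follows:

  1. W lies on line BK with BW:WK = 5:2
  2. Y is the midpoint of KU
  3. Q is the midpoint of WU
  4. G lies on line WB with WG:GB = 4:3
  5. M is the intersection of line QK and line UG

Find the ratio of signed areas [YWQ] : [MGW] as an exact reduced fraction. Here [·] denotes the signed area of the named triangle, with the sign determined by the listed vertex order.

Set U = (0, 0), B = (1, 0), K = (0, 1); any affine frame gives the same invariant.
1. W lies on line BK with BW:WK = 5:2 ⇒ W = (2/7, 5/7)
2. Y is the midpoint of KU ⇒ Y = (0, 1/2)
3. Q is the midpoint of WU ⇒ Q = (1/7, 5/14)
4. G lies on line WB with WG:GB = 4:3 ⇒ G = (34/49, 15/49)
5. M is the intersection of line QK and line UG ⇒ M = (17/84, 5/56)
2·[YWQ] = -1/14, 2·[MGW] = 85/294
[YWQ]:[MGW] = -1/14:85/294 = -21/85

[YWQ]:[MGW] = -21/85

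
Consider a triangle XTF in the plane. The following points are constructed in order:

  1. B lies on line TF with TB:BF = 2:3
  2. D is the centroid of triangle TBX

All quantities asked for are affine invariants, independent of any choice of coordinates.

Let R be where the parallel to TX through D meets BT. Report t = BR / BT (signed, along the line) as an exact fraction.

t = 2/3

Choose coordinates X = (0, 0), T = (1, 0), F = (0, 1).
1. B lies on line TF with TB:BF = 2:3 ⇒ B = (3/5, 2/5)
2. D is the centroid of triangle TBX ⇒ D = (8/15, 2/15)
through D parallel to TX: direction (-1, 0); meets BT at R = (13/15, 2/15)
R = B + t·(T−B) with t = 2/3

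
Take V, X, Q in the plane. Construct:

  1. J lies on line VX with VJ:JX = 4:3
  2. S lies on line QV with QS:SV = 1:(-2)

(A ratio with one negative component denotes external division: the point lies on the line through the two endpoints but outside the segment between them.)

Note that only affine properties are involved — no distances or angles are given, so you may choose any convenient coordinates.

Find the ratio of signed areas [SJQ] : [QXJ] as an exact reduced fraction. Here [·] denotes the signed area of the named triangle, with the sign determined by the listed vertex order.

Assign V = (0, 0), X = (1, 0), Q = (0, 1) — the answer is frame-independent, so this choice is without loss of generality.
1. J lies on line VX with VJ:JX = 4:3 ⇒ J = (4/7, 0)
2. S lies on line QV with QS:SV = 1:(-2) ⇒ S = (0, 2)
2·[SJQ] = -4/7, 2·[QXJ] = -3/7
[SJQ]:[QXJ] = -4/7:-3/7 = 4/3

[SJQ]:[QXJ] = 4/3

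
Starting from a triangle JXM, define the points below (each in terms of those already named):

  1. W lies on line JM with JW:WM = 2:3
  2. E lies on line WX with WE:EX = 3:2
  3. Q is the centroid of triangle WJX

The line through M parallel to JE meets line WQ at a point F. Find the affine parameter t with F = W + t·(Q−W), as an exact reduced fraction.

t = -27/16

Assign J = (0, 0), X = (1, 0), M = (0, 1) — the answer is frame-independent, so this choice is without loss of generality.
1. W lies on line JM with JW:WM = 2:3 ⇒ W = (0, 2/5)
2. E lies on line WX with WE:EX = 3:2 ⇒ E = (3/5, 4/25)
3. Q is the centroid of triangle WJX ⇒ Q = (1/3, 2/15)
through M parallel to JE: direction (3/5, 4/25); meets WQ at F = (-9/16, 17/20)
F = W + t·(Q−W) with t = -27/16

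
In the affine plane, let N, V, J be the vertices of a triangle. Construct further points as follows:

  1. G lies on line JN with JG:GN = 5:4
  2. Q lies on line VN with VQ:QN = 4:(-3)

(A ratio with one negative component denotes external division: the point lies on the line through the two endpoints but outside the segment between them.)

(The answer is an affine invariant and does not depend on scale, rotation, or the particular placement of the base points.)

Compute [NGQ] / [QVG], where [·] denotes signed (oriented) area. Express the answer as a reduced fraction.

[NGQ]:[QVG] = 3/4

Choose coordinates N = (0, 0), V = (1, 0), J = (0, 1).
1. G lies on line JN with JG:GN = 5:4 ⇒ G = (0, 4/9)
2. Q lies on line VN with VQ:QN = 4:(-3) ⇒ Q = (-3, 0)
2·[NGQ] = 4/3, 2·[QVG] = 16/9
[NGQ]:[QVG] = 4/3:16/9 = 3/4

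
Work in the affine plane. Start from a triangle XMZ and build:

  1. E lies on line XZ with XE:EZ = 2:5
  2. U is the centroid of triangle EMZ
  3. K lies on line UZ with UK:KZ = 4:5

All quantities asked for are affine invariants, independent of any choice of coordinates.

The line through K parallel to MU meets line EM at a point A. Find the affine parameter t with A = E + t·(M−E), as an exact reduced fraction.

Assign X = (0, 0), M = (1, 0), Z = (0, 1) — the answer is frame-independent, so this choice is without loss of generality.
1. E lies on line XZ with XE:EZ = 2:5 ⇒ E = (0, 2/7)
2. U is the centroid of triangle EMZ ⇒ U = (1/3, 3/7)
3. K lies on line UZ with UK:KZ = 4:5 ⇒ K = (5/27, 43/63)
through K parallel to MU: direction (-2/3, 3/7); meets EM at A = (13/9, -8/63)
A = E + t·(M−E) with t = 13/9

t = 13/9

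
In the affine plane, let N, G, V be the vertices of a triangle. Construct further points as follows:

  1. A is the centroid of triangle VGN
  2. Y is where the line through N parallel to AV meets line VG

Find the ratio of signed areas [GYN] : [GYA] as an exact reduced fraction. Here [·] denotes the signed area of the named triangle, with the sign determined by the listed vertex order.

[GYN]:[GYA] = 3

Choose coordinates N = (0, 0), G = (1, 0), V = (0, 1).
1. A is the centroid of triangle VGN ⇒ A = (1/3, 1/3)
2. Y is where the line through N parallel to AV meets line VG ⇒ Y = (-1, 2)
2·[GYN] = 2, 2·[GYA] = 2/3
[GYN]:[GYA] = 2:2/3 = 3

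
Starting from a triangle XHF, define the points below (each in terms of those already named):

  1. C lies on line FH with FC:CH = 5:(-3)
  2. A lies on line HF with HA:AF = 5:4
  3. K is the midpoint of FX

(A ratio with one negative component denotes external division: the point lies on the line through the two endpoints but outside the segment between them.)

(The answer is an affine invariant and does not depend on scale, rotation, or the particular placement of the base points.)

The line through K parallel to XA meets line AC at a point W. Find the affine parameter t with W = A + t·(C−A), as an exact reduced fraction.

Assign X = (0, 0), H = (1, 0), F = (0, 1) — the answer is frame-independent, so this choice is without loss of generality.
1. C lies on line FH with FC:CH = 5:(-3) ⇒ C = (5/2, -3/2)
2. A lies on line HF with HA:AF = 5:4 ⇒ A = (4/9, 5/9)
3. K is the midpoint of FX ⇒ K = (0, 1/2)
through K parallel to XA: direction (4/9, 5/9); meets AC at W = (2/9, 7/9)
W = A + t·(C−A) with t = -4/37

t = -4/37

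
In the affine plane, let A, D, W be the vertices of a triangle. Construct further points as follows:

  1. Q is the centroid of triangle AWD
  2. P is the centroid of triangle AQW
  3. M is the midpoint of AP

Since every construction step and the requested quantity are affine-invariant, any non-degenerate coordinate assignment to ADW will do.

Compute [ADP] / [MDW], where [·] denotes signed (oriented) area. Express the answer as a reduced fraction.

[ADP]:[MDW] = 8/13

Choose coordinates A = (0, 0), D = (1, 0), W = (0, 1).
1. Q is the centroid of triangle AWD ⇒ Q = (1/3, 1/3)
2. P is the centroid of triangle AQW ⇒ P = (1/9, 4/9)
3. M is the midpoint of AP ⇒ M = (1/18, 2/9)
2·[ADP] = 4/9, 2·[MDW] = 13/18
[ADP]:[MDW] = 4/9:13/18 = 8/13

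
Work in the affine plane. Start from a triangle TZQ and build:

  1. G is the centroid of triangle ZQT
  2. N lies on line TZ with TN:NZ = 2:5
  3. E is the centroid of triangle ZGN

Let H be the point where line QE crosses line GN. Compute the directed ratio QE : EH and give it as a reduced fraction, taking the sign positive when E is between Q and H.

QE:EH = -14/5

Choose coordinates T = (0, 0), Z = (1, 0), Q = (0, 1).
1. G is the centroid of triangle ZQT ⇒ G = (1/3, 1/3)
2. N lies on line TZ with TN:NZ = 2:5 ⇒ N = (2/7, 0)
3. E is the centroid of triangle ZGN ⇒ E = (34/63, 1/9)
line QE meets GN at H = (17/49, 3/7)
E = Q + t·(H−Q) with t = 14/9, so QE:EH = 14/9:-5/9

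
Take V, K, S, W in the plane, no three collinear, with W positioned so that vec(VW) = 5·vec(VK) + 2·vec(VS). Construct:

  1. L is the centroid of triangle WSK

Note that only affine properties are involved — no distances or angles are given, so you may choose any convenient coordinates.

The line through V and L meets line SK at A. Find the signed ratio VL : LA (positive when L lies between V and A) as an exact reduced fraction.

VL:LA = -3/2

Set V = (0, 0), K = (1, 0), S = (0, 1), W = (5, 2); any affine frame gives the same invariant.
1. L is the centroid of triangle WSK ⇒ L = (2, 1)
line VL meets SK at A = (2/3, 1/3)
L = V + t·(A−V) with t = 3, so VL:LA = 3:-2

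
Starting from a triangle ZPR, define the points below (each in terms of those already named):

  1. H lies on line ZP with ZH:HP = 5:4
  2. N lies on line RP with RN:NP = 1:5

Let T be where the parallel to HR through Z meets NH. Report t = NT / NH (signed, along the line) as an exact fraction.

Assign Z = (0, 0), P = (1, 0), R = (0, 1) — the answer is frame-independent, so this choice is without loss of generality.
1. H lies on line ZP with ZH:HP = 5:4 ⇒ H = (5/9, 0)
2. N lies on line RP with RN:NP = 1:5 ⇒ N = (1/6, 5/6)
through Z parallel to HR: direction (-5/9, 1); meets NH at T = (125/36, -25/4)
T = N + t·(H−N) with t = 17/2

t = 17/2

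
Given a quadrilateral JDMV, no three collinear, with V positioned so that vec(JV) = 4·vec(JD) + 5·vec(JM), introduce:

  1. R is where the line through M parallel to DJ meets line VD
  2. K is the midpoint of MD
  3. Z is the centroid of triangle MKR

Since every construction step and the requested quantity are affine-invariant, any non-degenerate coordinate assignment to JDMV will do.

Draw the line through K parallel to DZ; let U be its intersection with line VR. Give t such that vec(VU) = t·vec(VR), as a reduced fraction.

Assign J = (0, 0), D = (1, 0), M = (0, 1), V = (4, 5) — the answer is frame-independent, so this choice is without loss of generality.
1. R is where the line through M parallel to DJ meets line VD ⇒ R = (8/5, 1)
2. K is the midpoint of MD ⇒ K = (1/2, 1/2)
3. Z is the centroid of triangle MKR ⇒ Z = (7/10, 5/6)
through K parallel to DZ: direction (-3/10, 5/6); meets VR at U = (4/5, -1/3)
U = V + t·(R−V) with t = 4/3

t = 4/3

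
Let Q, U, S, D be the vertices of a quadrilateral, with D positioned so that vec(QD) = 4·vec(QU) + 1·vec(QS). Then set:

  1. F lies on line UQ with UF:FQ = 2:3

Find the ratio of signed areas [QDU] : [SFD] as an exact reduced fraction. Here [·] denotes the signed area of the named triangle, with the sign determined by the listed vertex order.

[QDU]:[SFD] = -1/4

Set Q = (0, 0), U = (1, 0), S = (0, 1), D = (4, 1); any affine frame gives the same invariant.
1. F lies on line UQ with UF:FQ = 2:3 ⇒ F = (3/5, 0)
2·[QDU] = -1, 2·[SFD] = 4
[QDU]:[SFD] = -1:4 = -1/4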